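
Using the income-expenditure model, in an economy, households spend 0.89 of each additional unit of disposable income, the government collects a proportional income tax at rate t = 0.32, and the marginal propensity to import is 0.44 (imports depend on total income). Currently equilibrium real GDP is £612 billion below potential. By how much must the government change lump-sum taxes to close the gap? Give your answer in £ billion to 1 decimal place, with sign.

−£574.0 billion

Spending multiplier = 1/(1 − c(1−t) + m) = 1/(1 − 0.89×0.68 + 0.44) = 1/0.8348 ≈ 1.198.
Tax multiplier = −c·k = −0.89/0.8348 ≈ −1.066. Need ΔY = +£612 billion, so ΔT = ΔY/(−c·k) = −(+£612 billion) × 0.8348 / 0.89 ≈ −£574 billion.
The government should cut lump-sum taxes by £574 billion.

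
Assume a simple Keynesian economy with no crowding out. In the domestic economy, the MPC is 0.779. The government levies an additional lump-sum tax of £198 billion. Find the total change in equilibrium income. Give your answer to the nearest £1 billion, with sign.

−£698 billion

A lump-sum tax change of +£198 billion shifts disposable income by −£198 billion; first-round consumption changes by −c × ΔT = −0.779 × (+£198 billion) = −£154.242 billion.
Expenditure multiplier = 1/(1 − MPC) = 1/(1 − 0.779) = 1/0.221 ≈ 4.525.
The tax multiplier is −c × k ≈ −3.525, so ΔY = k × (−c·ΔT) = (−£154.242 billion) / 0.221 ≈ −£698 billion.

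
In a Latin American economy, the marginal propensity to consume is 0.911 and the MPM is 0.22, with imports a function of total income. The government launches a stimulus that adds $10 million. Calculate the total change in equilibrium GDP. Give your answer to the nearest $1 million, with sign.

Government-spending multiplier = 1/(1 − c + m) = 1/(1 − 0.911 + 0.22) = 1/0.309 ≈ 3.236.
ΔY = k × ΔG = (+$10 million) / 0.309 ≈ +$32 million.

+$32 million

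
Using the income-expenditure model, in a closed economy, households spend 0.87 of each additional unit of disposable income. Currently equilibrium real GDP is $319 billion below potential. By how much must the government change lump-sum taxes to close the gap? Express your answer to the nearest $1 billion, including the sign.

−$48 billion

Spending multiplier = 1/(1 − MPC) = 1/(1 − 0.87) = 1/0.13 ≈ 7.692.
Tax multiplier = −c·k = −0.87/0.13 ≈ −6.692. Need ΔY = +$319 billion, so ΔT = ΔY/(−c·k) = −(+$319 billion) × 0.13 / 0.87 ≈ −$48 billion.
The government should cut lump-sum taxes by $48 billion.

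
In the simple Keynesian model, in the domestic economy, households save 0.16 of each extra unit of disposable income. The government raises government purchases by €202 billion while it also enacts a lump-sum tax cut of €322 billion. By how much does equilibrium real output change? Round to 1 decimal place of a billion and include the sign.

+€2,953.0 billion

MPC = 1 − MPS = 1 − 0.16 = 0.84.
Expenditure multiplier = 1/(1 − MPC) = 1/(1 − 0.84) = 1/0.16 = 6.25.
ΔG contributes k·ΔG = (+€202 billion) / 0.16 = +€1,262.5 billion.
ΔT of −€322 billion changes first-round spending by −c·ΔT = +€270.48 billion, contributing k·(−c·ΔT) = (+€270.48 billion) / 0.16 = +€1,690.5 billion.
Net ΔY = k(ΔG − c·ΔT) = (+€472.48 billion) / 0.16 = +€2,953 billion.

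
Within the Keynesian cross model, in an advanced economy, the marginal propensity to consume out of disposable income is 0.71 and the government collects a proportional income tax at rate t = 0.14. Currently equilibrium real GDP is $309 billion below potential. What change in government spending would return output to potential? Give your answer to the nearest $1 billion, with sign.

Spending multiplier = 1/(1 − c(1−t)) = 1/(1 − 0.71×0.86) = 1/0.3894 ≈ 2.568.
Need ΔY = +$309 billion, so ΔG = ΔY/k = (+$309 billion) × 0.3894 ≈ +$120 billion.
The government should increase government spending by $120 billion.

+$120 billion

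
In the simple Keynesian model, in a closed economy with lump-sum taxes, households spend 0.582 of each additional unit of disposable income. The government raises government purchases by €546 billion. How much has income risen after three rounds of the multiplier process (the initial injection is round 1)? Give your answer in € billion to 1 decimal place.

Round 1 adds ΔG = €546 billion; each later round is MPC = 0.582 times the previous.
After 3 rounds: 546 + 317.772 + 184.943304 = ΔG·(1 − c^3)/(1 − c) = 546 × (1 − 0.197137368)/0.418 ≈ €1,048.7 billion.

€1,048.7 billion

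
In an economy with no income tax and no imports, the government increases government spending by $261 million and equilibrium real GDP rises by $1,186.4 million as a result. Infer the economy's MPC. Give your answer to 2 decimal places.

0.78

Implied spending multiplier k = ΔY/ΔG = 1,186.4/261 ≈ 4.5456.
Since k = 1/(1 − MPC), MPC = 1 − 1/k = 1 − ΔG/ΔY = 1 − 261/1,186.4 ≈ 0.78.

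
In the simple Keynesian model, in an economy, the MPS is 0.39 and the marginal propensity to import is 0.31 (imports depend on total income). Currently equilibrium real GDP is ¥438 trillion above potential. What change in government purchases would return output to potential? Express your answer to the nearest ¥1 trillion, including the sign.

−¥307 trillion

MPC = 1 − MPS = 1 − 0.39 = 0.61.
Spending multiplier = 1/(1 − c + m) = 1/(1 − 0.61 + 0.31) = 1/0.7 ≈ 1.429.
Need ΔY = −¥438 trillion, so ΔG = ΔY/k = (−¥438 trillion) × 0.7 ≈ −¥307 trillion.
The government should cut government purchases by ¥307 trillion.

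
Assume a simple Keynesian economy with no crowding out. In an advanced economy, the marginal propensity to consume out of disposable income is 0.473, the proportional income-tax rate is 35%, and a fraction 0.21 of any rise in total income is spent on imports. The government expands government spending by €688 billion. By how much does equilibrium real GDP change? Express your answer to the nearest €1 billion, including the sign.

Expenditure multiplier = 1/(1 − c(1−t) + m) = 1/(1 − 0.473×0.65 + 0.21) = 1/0.90255 ≈ 1.108.
ΔY = k × ΔG = (+€688 billion) / 0.90255 ≈ +€762 billion.

+€762 billion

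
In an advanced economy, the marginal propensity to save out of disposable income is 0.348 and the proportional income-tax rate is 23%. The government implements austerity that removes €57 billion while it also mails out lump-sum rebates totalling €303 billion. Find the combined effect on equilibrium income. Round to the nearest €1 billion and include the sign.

MPC = 1 − MPS = 1 − 0.348 = 0.652.
Expenditure multiplier = 1/(1 − c(1−t)) = 1/(1 − 0.652×0.77) = 1/0.49796 ≈ 2.008.
ΔG contributes k·ΔG = (−€57 billion) / 0.49796 ≈ −€114.5 billion.
ΔT of −€303 billion changes first-round spending by −c·ΔT = +€197.556 billion, contributing k·(−c·ΔT) = (+€197.556 billion) / 0.49796 ≈ +€396.7 billion.
Net ΔY = k(ΔG − c·ΔT) = (+€140.556 billion) / 0.49796 ≈ +€282 billion.

+€282 billion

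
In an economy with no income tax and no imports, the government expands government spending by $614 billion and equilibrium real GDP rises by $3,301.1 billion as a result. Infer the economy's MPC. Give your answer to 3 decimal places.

0.814

Implied spending multiplier k = ΔY/ΔG = 3,301.1/614 ≈ 5.3764.
Since k = 1/(1 − MPC), MPC = 1 − 1/k = 1 − ΔG/ΔY = 1 − 614/3,301.1 ≈ 0.814.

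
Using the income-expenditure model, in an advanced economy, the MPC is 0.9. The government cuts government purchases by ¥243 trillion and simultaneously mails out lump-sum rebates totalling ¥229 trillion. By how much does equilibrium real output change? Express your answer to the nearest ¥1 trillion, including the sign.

Expenditure multiplier = 1/(1 − MPC) = 1/(1 − 0.9) = 1/0.1 = 10.
ΔG contributes k·ΔG = (−¥243 trillion) / 0.1 = −¥2,430 trillion.
ΔT of −¥229 trillion changes first-round spending by −c·ΔT = +¥206.1 trillion, contributing k·(−c·ΔT) = (+¥206.1 trillion) / 0.1 = +¥2,061 trillion.
Net ΔY = k(ΔG − c·ΔT) = (−¥36.9 trillion) / 0.1 = −¥369 trillion.

−¥369 trillion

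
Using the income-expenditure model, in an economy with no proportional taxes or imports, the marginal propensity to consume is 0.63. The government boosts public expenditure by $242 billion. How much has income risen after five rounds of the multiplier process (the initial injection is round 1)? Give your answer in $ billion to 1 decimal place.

Round 1 adds ΔG = $242 billion; each later round is MPC = 0.63 times the previous.
After 5 rounds: 242 + 152.46 + 96.0498 + 60.511374 + 38.12216562 = ΔG·(1 − c^5)/(1 − c) = 242 × (1 − 0.0992436543)/0.37 ≈ $589.1 billion.

$589.1 billion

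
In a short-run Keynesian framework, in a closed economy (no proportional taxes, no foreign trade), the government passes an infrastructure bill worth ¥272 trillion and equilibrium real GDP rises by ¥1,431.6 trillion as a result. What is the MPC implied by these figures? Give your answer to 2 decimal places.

0.81

Implied spending multiplier k = ΔY/ΔG = 1,431.6/272 ≈ 5.2632.
Since k = 1/(1 − MPC), MPC = 1 − 1/k = 1 − ΔG/ΔY = 1 − 272/1,431.6 ≈ 0.81.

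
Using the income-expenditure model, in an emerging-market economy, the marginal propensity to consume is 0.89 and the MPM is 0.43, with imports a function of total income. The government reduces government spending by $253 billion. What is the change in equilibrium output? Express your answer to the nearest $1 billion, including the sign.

−$469 billion

Government-spending multiplier = 1/(1 − c + m) = 1/(1 − 0.89 + 0.43) = 1/0.54 ≈ 1.852.
ΔY = k × ΔG = (−$253 billion) / 0.54 ≈ −$469 billion.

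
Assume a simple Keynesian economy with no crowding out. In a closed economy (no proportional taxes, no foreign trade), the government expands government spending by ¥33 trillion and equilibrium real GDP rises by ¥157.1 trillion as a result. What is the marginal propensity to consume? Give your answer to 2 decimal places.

Implied spending multiplier k = ΔY/ΔG = 157.1/33 ≈ 4.7606.
Since k = 1/(1 − MPC), MPC = 1 − 1/k = 1 − ΔG/ΔY = 1 − 33/157.1 ≈ 0.79.

0.79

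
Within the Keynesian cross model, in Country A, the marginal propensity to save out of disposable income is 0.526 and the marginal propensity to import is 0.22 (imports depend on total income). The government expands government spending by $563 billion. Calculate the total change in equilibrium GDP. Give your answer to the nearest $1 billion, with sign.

+$755 billion

MPC = 1 − MPS = 1 − 0.526 = 0.474.
Spending multiplier = 1/(1 − c + m) = 1/(1 − 0.474 + 0.22) = 1/0.746 ≈ 1.34.
ΔY = k × ΔG = (+$563 billion) / 0.746 ≈ +$755 billion.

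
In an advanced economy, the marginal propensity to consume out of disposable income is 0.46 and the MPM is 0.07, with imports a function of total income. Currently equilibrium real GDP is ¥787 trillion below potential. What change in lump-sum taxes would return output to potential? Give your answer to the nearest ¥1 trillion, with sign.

Spending multiplier = 1/(1 − c + m) = 1/(1 − 0.46 + 0.07) = 1/0.61 ≈ 1.639.
Tax multiplier = −c·k = −0.46/0.61 ≈ −0.754. Need ΔY = +¥787 trillion, so ΔT = ΔY/(−c·k) = −(+¥787 trillion) × 0.61 / 0.46 ≈ −¥1,044 trillion.
The government should cut lump-sum taxes by ¥1,044 trillion.

−¥1,044 trillion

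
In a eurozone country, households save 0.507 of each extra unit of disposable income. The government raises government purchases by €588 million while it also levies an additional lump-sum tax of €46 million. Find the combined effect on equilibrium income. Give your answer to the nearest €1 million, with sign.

+€1,115 million

MPC = 1 − MPS = 1 − 0.507 = 0.493.
Expenditure multiplier = 1/(1 − MPC) = 1/(1 − 0.493) = 1/0.507 ≈ 1.972.
ΔG contributes k·ΔG = (+€588 million) / 0.507 ≈ +€1,159.8 million.
ΔT of +€46 million changes first-round spending by −c·ΔT = −€22.678 million, contributing k·(−c·ΔT) = (−€22.678 million) / 0.507 ≈ −€44.7 million.
Net ΔY = k(ΔG − c·ΔT) = (+€565.322 million) / 0.507 ≈ +€1,115 million.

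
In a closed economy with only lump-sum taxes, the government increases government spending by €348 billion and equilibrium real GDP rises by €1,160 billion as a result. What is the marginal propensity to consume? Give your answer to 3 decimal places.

0.700

Implied spending multiplier k = ΔY/ΔG = 1,160/348 ≈ 3.3333.
Since k = 1/(1 − MPC), MPC = 1 − 1/k = 1 − ΔG/ΔY = 1 − 348/1,160 = 0.700.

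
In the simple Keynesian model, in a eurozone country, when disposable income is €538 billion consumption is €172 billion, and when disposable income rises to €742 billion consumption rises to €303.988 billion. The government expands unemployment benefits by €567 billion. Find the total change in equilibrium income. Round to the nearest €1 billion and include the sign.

+€1,039 billion

MPC = ΔC/ΔYd = (303.988 − 172)/(742 − 538) = 131.988/204 = 0.647.
The transfer change shifts disposable income by +€567 billion, so first-round consumption changes by c·ΔTR = 0.647 × (+€567 billion) = +€366.849 billion.
Expenditure multiplier = 1/(1 − MPC) = 1/(1 − 0.647) = 1/0.353 ≈ 2.833.
The transfer multiplier is c × k ≈ 1.833, so ΔY = k × (c·ΔTR) = (+€366.849 billion) / 0.353 ≈ +€1,039 billion.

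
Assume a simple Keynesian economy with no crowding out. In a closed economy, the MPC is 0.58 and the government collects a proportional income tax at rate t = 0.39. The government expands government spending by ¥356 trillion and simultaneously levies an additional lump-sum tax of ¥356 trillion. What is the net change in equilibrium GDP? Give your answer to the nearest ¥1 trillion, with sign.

Expenditure multiplier = 1/(1 − c(1−t)) = 1/(1 − 0.58×0.61) = 1/0.6462 ≈ 1.548.
ΔG contributes k·ΔG = (+¥356 trillion) / 0.6462 ≈ +¥550.9 trillion.
ΔT of +¥356 trillion changes first-round spending by −c·ΔT = −¥206.48 trillion, contributing k·(−c·ΔT) = (−¥206.48 trillion) / 0.6462 ≈ −¥319.5 trillion.
Net ΔY = k(ΔG − c·ΔT) = (+¥149.52 trillion) / 0.6462 ≈ +¥231 trillion.

+¥231 trillion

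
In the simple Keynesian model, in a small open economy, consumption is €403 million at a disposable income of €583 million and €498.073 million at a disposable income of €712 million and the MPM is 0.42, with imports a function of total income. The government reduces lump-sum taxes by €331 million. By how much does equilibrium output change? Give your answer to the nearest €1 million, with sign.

MPC = ΔC/ΔYd = (498.073 − 403)/(712 − 583) = 95.073/129 = 0.737.
A lump-sum tax change of −€331 million shifts disposable income by +€331 million; first-round consumption changes by −c × ΔT = −0.737 × (−€331 million) = +€243.947 million.
Expenditure multiplier = 1/(1 − c + m) = 1/(1 − 0.737 + 0.42) = 1/0.683 ≈ 1.464.
The tax multiplier is −c × k ≈ −1.079, so ΔY = k × (−c·ΔT) = (+€243.947 million) / 0.683 ≈ +€357 million.

+€357 million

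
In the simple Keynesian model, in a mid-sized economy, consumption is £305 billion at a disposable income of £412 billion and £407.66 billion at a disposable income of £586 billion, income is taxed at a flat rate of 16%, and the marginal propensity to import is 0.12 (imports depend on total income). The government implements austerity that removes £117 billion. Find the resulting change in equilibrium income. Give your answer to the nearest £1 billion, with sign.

−£187 billion

MPC = ΔC/ΔYd = (407.66 − 305)/(586 − 412) = 102.66/174 = 0.59.
Spending multiplier = 1/(1 − c(1−t) + m) = 1/(1 − 0.59×0.84 + 0.12) = 1/0.6244 ≈ 1.602.
ΔY = k × ΔG = (−£117 billion) / 0.6244 ≈ −£187 billion.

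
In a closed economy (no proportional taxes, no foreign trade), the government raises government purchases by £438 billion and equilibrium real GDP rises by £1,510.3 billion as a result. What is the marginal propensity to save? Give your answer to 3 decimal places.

Implied spending multiplier k = ΔY/ΔG = 1,510.3/438 ≈ 3.4482.
Since k = 1/(1 − MPC), MPC = 1 − 1/k = 1 − ΔG/ΔY = 1 − 438/1,510.3 ≈ 0.710.
MPS = 1 − MPC = 0.290.

0.290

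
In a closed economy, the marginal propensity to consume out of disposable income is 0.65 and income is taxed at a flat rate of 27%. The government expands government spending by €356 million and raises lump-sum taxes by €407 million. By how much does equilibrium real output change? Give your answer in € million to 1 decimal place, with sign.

+€174.0 million

Expenditure multiplier = 1/(1 − c(1−t)) = 1/(1 − 0.65×0.73) = 1/0.5255 ≈ 1.903.
ΔG contributes k·ΔG = (+€356 million) / 0.5255 ≈ +€677.5 million.
ΔT of +€407 million changes first-round spending by −c·ΔT = −€264.55 million, contributing k·(−c·ΔT) = (−€264.55 million) / 0.5255 ≈ −€503.4 million.
Net ΔY = k(ΔG − c·ΔT) = (+€91.45 million) / 0.5255 ≈ +€174 million.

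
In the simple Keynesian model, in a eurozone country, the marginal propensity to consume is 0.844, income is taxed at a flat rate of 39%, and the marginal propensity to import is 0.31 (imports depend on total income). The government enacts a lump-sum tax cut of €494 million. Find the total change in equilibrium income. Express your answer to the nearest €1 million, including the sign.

A lump-sum tax change of −€494 million shifts disposable income by +€494 million; first-round consumption changes by −c × ΔT = −0.844 × (−€494 million) = +€416.936 million.
Expenditure multiplier = 1/(1 − c(1−t) + m) = 1/(1 − 0.844×0.61 + 0.31) = 1/0.79516 ≈ 1.258.
The tax multiplier is −c × k ≈ −1.061, so ΔY = k × (−c·ΔT) = (+€416.936 million) / 0.79516 ≈ +€524 million.

+€524 million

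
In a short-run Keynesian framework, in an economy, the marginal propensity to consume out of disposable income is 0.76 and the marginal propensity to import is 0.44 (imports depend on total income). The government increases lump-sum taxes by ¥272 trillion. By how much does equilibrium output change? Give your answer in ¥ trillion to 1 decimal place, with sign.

−¥304.0 trillion

A lump-sum tax change of +¥272 trillion shifts disposable income by −¥272 trillion; first-round consumption changes by −c × ΔT = −0.76 × (+¥272 trillion) = −¥206.72 trillion.
Expenditure multiplier = 1/(1 − c + m) = 1/(1 − 0.76 + 0.44) = 1/0.68 ≈ 1.471.
The tax multiplier is −c × k ≈ −1.118, so ΔY = k × (−c·ΔT) = (−¥206.72 trillion) / 0.68 = −¥304 trillion.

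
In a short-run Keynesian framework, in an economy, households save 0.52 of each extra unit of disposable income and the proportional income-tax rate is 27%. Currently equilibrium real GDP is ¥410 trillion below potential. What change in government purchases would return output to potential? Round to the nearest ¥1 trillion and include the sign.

+¥266 trillion

MPC = 1 − MPS = 1 − 0.52 = 0.48.
Spending multiplier = 1/(1 − c(1−t)) = 1/(1 − 0.48×0.73) = 1/0.6496 ≈ 1.539.
Need ΔY = +¥410 trillion, so ΔG = ΔY/k = (+¥410 trillion) × 0.6496 ≈ +¥266 trillion.
The government should increase government purchases by ¥266 trillion.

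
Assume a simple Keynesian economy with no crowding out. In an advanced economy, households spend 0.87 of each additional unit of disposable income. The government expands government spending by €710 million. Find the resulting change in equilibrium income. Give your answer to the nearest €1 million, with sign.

Expenditure multiplier = 1/(1 − MPC) = 1/(1 − 0.87) = 1/0.13 ≈ 7.692.
ΔY = k × ΔG = (+€710 million) / 0.13 ≈ +€5,462 million.

+€5,462 million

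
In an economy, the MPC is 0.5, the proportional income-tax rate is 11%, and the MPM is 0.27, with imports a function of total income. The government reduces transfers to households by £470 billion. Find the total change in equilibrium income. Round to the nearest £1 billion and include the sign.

The transfer change shifts disposable income by −£470 billion, so first-round consumption changes by c·ΔTR = 0.5 × (−£470 billion) = −£235 billion.
Expenditure multiplier = 1/(1 − c(1−t) + m) = 1/(1 − 0.5×0.89 + 0.27) = 1/0.825 ≈ 1.212.
The transfer multiplier is c × k ≈ 0.606, so ΔY = k × (c·ΔTR) = (−£235 billion) / 0.825 ≈ −£285 billion.

−£285 billion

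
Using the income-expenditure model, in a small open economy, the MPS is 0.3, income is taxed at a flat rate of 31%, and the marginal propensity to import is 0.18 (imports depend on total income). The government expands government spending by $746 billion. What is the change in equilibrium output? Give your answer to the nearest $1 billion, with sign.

MPC = 1 − MPS = 1 − 0.3 = 0.7.
Spending multiplier = 1/(1 − c(1−t) + m) = 1/(1 − 0.7×0.69 + 0.18) = 1/0.697 ≈ 1.435.
ΔY = k × ΔG = (+$746 billion) / 0.697 ≈ +$1,070 billion.

+$1,070 billion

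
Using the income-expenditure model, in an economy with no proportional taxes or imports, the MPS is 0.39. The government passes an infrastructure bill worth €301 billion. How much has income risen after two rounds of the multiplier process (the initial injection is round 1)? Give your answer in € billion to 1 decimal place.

€484.6 billion

MPC = 1 − MPS = 1 − 0.39 = 0.61.
Round 1 adds ΔG = €301 billion; each later round is MPC = 0.61 times the previous.
After 2 rounds: 301 + 183.61 = ΔG·(1 − c^2)/(1 − c) = 301 × (1 − 0.3721)/0.39 ≈ €484.6 billion.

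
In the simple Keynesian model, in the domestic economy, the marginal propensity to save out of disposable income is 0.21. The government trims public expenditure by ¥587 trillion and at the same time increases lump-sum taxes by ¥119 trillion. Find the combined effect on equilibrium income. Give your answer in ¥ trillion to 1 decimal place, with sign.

MPC = 1 − MPS = 1 − 0.21 = 0.79.
Expenditure multiplier = 1/(1 − MPC) = 1/(1 − 0.79) = 1/0.21 ≈ 4.762.
ΔG contributes k·ΔG = (−¥587 trillion) / 0.21 ≈ −¥2,795.2 trillion.
ΔT of +¥119 trillion changes first-round spending by −c·ΔT = −¥94.01 trillion, contributing k·(−c·ΔT) = (−¥94.01 trillion) / 0.21 ≈ −¥447.7 trillion.
Net ΔY = k(ΔG − c·ΔT) = (−¥681.01 trillion) / 0.21 ≈ −¥3,242.9 trillion.

−¥3,242.9 trillion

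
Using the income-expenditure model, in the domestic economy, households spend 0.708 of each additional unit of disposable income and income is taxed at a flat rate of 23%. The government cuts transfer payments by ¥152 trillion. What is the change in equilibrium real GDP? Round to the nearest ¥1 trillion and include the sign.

The transfer change shifts disposable income by −¥152 trillion, so first-round consumption changes by c·ΔTR = 0.708 × (−¥152 trillion) = −¥107.616 trillion.
Expenditure multiplier = 1/(1 − c(1−t)) = 1/(1 − 0.708×0.77) = 1/0.45484 ≈ 2.199.
The transfer multiplier is c × k ≈ 1.557, so ΔY = k × (c·ΔTR) = (−¥107.616 trillion) / 0.45484 ≈ −¥237 trillion.

−¥237 trillion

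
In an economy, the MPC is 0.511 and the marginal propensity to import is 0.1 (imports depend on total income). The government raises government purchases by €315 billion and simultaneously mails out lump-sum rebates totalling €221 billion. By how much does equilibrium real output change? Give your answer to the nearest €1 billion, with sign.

+€727 billion

Expenditure multiplier = 1/(1 − c + m) = 1/(1 − 0.511 + 0.1) = 1/0.589 ≈ 1.698.
ΔG contributes k·ΔG = (+€315 billion) / 0.589 ≈ +€534.8 billion.
ΔT of −€221 billion changes first-round spending by −c·ΔT = +€112.931 billion, contributing k·(−c·ΔT) = (+€112.931 billion) / 0.589 ≈ +€191.7 billion.
Net ΔY = k(ΔG − c·ΔT) = (+€427.931 billion) / 0.589 ≈ +€727 billion.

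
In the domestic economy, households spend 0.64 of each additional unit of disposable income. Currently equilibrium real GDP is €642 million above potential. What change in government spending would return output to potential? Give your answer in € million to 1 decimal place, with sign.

−€231.1 million

Spending multiplier = 1/(1 − MPC) = 1/(1 − 0.64) = 1/0.36 ≈ 2.778.
Need ΔY = −€642 million, so ΔG = ΔY/k = (−€642 million) × 0.36 ≈ −€231.1 million.
The government should cut government spending by €231.1 million.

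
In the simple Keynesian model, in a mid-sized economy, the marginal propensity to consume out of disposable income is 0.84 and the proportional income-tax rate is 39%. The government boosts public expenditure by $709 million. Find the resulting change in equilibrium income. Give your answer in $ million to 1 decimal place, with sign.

+$1,454.1 million

Spending multiplier = 1/(1 − c(1−t)) = 1/(1 − 0.84×0.61) = 1/0.4876 ≈ 2.051.
ΔY = k × ΔG = (+$709 million) / 0.4876 ≈ +$1,454.1 million.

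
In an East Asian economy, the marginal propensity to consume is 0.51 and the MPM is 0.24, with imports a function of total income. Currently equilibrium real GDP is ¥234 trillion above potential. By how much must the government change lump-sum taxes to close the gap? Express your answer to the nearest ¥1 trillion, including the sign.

Spending multiplier = 1/(1 − c + m) = 1/(1 − 0.51 + 0.24) = 1/0.73 ≈ 1.37.
Tax multiplier = −c·k = −0.51/0.73 ≈ −0.699. Need ΔY = −¥234 trillion, so ΔT = ΔY/(−c·k) = −(−¥234 trillion) × 0.73 / 0.51 ≈ +¥335 trillion.
The government should raise lump-sum taxes by ¥335 trillion.

+¥335 trillion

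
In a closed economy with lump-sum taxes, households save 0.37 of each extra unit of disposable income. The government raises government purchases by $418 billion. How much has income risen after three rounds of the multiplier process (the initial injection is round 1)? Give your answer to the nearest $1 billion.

$847 billion

MPC = 1 − MPS = 1 − 0.37 = 0.63.
Round 1 adds ΔG = $418 billion; each later round is MPC = 0.63 times the previous.
After 3 rounds: 418 + 263.34 + 165.9042 = ΔG·(1 − c^3)/(1 − c) = 418 × (1 − 0.250047)/0.37 ≈ $847 billion.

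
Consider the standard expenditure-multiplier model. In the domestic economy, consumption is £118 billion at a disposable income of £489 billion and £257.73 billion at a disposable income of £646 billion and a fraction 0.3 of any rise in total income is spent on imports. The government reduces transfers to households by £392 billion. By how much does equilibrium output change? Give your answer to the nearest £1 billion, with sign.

−£851 billion

MPC = ΔC/ΔYd = (257.73 − 118)/(646 − 489) = 139.73/157 = 0.89.
The transfer change shifts disposable income by −£392 billion, so first-round consumption changes by c·ΔTR = 0.89 × (−£392 billion) = −£348.88 billion.
Expenditure multiplier = 1/(1 − c + m) = 1/(1 − 0.89 + 0.3) = 1/0.41 ≈ 2.439.
The transfer multiplier is c × k ≈ 2.171, so ΔY = k × (c·ΔTR) = (−£348.88 billion) / 0.41 ≈ −£851 billion.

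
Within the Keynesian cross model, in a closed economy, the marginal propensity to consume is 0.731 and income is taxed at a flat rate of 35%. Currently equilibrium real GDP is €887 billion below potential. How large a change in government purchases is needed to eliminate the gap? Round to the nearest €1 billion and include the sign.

Spending multiplier = 1/(1 − c(1−t)) = 1/(1 − 0.731×0.65) = 1/0.52485 ≈ 1.905.
Need ΔY = +€887 billion, so ΔG = ΔY/k = (+€887 billion) × 0.52485 ≈ +€466 billion.
The government should increase government purchases by €466 billion.

+€466 billion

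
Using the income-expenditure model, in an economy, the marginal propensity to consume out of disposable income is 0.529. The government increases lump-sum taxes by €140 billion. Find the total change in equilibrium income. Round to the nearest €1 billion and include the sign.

−€157 billion

A lump-sum tax change of +€140 billion shifts disposable income by −€140 billion; first-round consumption changes by −c × ΔT = −0.529 × (+€140 billion) = −€74.06 billion.
Expenditure multiplier = 1/(1 − MPC) = 1/(1 − 0.529) = 1/0.471 ≈ 2.123.
The tax multiplier is −c × k ≈ −1.123, so ΔY = k × (−c·ΔT) = (−€74.06 billion) / 0.471 ≈ −€157 billion.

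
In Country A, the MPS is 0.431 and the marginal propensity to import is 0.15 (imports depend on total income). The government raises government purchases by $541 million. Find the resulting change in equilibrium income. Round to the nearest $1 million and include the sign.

+$931 million

MPC = 1 − MPS = 1 − 0.431 = 0.569.
Expenditure multiplier = 1/(1 − c + m) = 1/(1 − 0.569 + 0.15) = 1/0.581 ≈ 1.721.
ΔY = k × ΔG = (+$541 million) / 0.581 ≈ +$931 million.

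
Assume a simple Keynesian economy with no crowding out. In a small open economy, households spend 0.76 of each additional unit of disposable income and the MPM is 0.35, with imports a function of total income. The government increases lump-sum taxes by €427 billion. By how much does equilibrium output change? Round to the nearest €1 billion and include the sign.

A lump-sum tax change of +€427 billion shifts disposable income by −€427 billion; first-round consumption changes by −c × ΔT = −0.76 × (+€427 billion) = −€324.52 billion.
Expenditure multiplier = 1/(1 − c + m) = 1/(1 − 0.76 + 0.35) = 1/0.59 ≈ 1.695.
The tax multiplier is −c × k ≈ −1.288, so ΔY = k × (−c·ΔT) = (−€324.52 billion) / 0.59 ≈ −€550 billion.

−€550 billion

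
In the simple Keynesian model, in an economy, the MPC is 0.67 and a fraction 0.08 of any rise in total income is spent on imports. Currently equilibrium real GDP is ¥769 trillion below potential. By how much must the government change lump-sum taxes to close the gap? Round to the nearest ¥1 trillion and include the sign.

Spending multiplier = 1/(1 − c + m) = 1/(1 − 0.67 + 0.08) = 1/0.41 ≈ 2.439.
Tax multiplier = −c·k = −0.67/0.41 ≈ −1.634. Need ΔY = +¥769 trillion, so ΔT = ΔY/(−c·k) = −(+¥769 trillion) × 0.41 / 0.67 ≈ −¥471 trillion.
The government should cut lump-sum taxes by ¥471 trillion.

−¥471 trillion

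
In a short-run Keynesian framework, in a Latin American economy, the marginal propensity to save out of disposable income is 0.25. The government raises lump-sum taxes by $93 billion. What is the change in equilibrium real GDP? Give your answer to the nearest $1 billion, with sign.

−$279 billion

MPC = 1 − MPS = 1 − 0.25 = 0.75.
A lump-sum tax change of +$93 billion shifts disposable income by −$93 billion; first-round consumption changes by −c × ΔT = −0.75 × (+$93 billion) = −$69.75 billion.
Expenditure multiplier = 1/(1 − MPC) = 1/(1 − 0.75) = 1/0.25 = 4.
The tax multiplier is −c × k = −3, so ΔY = k × (−c·ΔT) = (−$69.75 billion) / 0.25 = −$279 billion.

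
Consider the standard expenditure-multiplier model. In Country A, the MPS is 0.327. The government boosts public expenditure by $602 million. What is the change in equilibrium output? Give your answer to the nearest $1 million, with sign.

+$1,841 million

MPC = 1 − MPS = 1 − 0.327 = 0.673.
Spending multiplier = 1/(1 − MPC) = 1/(1 − 0.673) = 1/0.327 ≈ 3.058.
ΔY = k × ΔG = (+$602 million) / 0.327 ≈ +$1,841 million.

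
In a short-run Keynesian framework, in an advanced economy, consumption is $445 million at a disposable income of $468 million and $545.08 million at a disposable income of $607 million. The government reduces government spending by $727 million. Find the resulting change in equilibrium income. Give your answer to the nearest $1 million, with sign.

−$2,596 million

MPC = ΔC/ΔYd = (545.08 − 445)/(607 − 468) = 100.08/139 = 0.72.
Government-spending multiplier = 1/(1 − MPC) = 1/(1 − 0.72) = 1/0.28 ≈ 3.571.
ΔY = k × ΔG = (−$727 million) / 0.28 ≈ −$2,596 million.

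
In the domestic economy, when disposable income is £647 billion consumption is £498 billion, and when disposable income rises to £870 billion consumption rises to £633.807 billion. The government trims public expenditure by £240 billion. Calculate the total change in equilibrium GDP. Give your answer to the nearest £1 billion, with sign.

MPC = ΔC/ΔYd = (633.807 − 498)/(870 − 647) = 135.807/223 = 0.609.
Expenditure multiplier = 1/(1 − MPC) = 1/(1 − 0.609) = 1/0.391 ≈ 2.558.
ΔY = k × ΔG = (−£240 billion) / 0.391 ≈ −£614 billion.

−£614 billion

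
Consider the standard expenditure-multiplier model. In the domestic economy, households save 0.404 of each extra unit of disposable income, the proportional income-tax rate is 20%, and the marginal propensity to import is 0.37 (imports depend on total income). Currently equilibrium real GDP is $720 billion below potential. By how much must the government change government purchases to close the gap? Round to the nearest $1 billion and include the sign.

MPC = 1 − MPS = 1 − 0.404 = 0.596.
Spending multiplier = 1/(1 − c(1−t) + m) = 1/(1 − 0.596×0.8 + 0.37) = 1/0.8932 ≈ 1.12.
Need ΔY = +$720 billion, so ΔG = ΔY/k = (+$720 billion) × 0.8932 ≈ +$643 billion.
The government should increase government purchases by $643 billion.

+$643 billion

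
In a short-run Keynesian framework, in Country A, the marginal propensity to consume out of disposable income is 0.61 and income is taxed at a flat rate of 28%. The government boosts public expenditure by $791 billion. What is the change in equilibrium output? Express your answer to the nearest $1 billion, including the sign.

+$1,410 billion

Spending multiplier = 1/(1 − c(1−t)) = 1/(1 − 0.61×0.72) = 1/0.5608 ≈ 1.783.
ΔY = k × ΔG = (+$791 billion) / 0.5608 ≈ +$1,410 billion.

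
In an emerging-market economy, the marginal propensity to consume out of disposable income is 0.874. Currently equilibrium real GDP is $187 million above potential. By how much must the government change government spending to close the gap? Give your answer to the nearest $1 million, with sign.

Spending multiplier = 1/(1 − MPC) = 1/(1 − 0.874) = 1/0.126 ≈ 7.937.
Need ΔY = −$187 million, so ΔG = ΔY/k = (−$187 million) × 0.126 ≈ −$24 million.
The government should cut government spending by $24 million.

−$24 million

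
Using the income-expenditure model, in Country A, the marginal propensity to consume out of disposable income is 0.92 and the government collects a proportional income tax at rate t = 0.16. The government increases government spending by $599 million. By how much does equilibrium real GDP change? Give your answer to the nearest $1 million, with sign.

Government-spending multiplier = 1/(1 − c(1−t)) = 1/(1 − 0.92×0.84) = 1/0.2272 ≈ 4.401.
ΔY = k × ΔG = (+$599 million) / 0.2272 ≈ +$2,636 million.

+$2,636 million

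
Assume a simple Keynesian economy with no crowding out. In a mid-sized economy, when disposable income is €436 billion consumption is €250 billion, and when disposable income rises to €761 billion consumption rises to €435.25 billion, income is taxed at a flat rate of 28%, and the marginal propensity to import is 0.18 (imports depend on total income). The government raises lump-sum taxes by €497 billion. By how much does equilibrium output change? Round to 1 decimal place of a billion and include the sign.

MPC = ΔC/ΔYd = (435.25 − 250)/(761 − 436) = 185.25/325 = 0.57.
A lump-sum tax change of +€497 billion shifts disposable income by −€497 billion; first-round consumption changes by −c × ΔT = −0.57 × (+€497 billion) = −€283.29 billion.
Expenditure multiplier = 1/(1 − c(1−t) + m) = 1/(1 − 0.57×0.72 + 0.18) = 1/0.7696 ≈ 1.299.
The tax multiplier is −c × k ≈ −0.741, so ΔY = k × (−c·ΔT) = (−€283.29 billion) / 0.7696 ≈ −€368.1 billion.

−€368.1 billion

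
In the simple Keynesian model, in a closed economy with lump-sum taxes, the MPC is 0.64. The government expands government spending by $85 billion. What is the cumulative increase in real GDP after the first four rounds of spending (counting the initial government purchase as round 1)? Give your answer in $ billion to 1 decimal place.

$196.5 billion

Round 1 adds ΔG = $85 billion; each later round is MPC = 0.64 times the previous.
After 4 rounds: 85 + 54.4 + 34.816 + 22.28224 = ΔG·(1 − c^4)/(1 − c) = 85 × (1 − 0.16777216)/0.36 ≈ $196.5 billion.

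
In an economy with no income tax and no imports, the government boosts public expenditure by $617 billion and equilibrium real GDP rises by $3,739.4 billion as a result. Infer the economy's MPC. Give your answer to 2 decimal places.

Implied spending multiplier k = ΔY/ΔG = 3,739.4/617 ≈ 6.0606.
Since k = 1/(1 − MPC), MPC = 1 − 1/k = 1 − ΔG/ΔY = 1 − 617/3,739.4 ≈ 0.84.

0.84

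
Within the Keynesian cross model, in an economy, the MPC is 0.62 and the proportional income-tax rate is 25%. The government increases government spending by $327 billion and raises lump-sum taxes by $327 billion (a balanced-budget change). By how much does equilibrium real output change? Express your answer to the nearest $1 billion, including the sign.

Expenditure multiplier = 1/(1 − c(1−t)) = 1/(1 − 0.62×0.75) = 1/0.535 ≈ 1.869.
ΔG contributes k·ΔG = (+$327 billion) / 0.535 ≈ +$611.2 billion.
ΔT of +$327 billion changes first-round spending by −c·ΔT = −$202.74 billion, contributing k·(−c·ΔT) = (−$202.74 billion) / 0.535 ≈ −$379 billion.
Net ΔY = k(ΔG − c·ΔT) = (+$124.26 billion) / 0.535 ≈ +$232 billion.

+$232 billion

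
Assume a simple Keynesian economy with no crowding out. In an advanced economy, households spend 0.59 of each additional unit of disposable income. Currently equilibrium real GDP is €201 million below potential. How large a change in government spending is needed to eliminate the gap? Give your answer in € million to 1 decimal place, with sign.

Spending multiplier = 1/(1 − MPC) = 1/(1 − 0.59) = 1/0.41 ≈ 2.439.
Need ΔY = +€201 million, so ΔG = ΔY/k = (+€201 million) × 0.41 ≈ +€82.4 million.
The government should increase government spending by €82.4 million.

+€82.4 million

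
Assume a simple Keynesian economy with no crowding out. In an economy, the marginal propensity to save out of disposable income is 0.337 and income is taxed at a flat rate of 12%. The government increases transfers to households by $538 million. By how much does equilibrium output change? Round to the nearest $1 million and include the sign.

MPC = 1 − MPS = 1 − 0.337 = 0.663.
The transfer change shifts disposable income by +$538 million, so first-round consumption changes by c·ΔTR = 0.663 × (+$538 million) = +$356.694 million.
Expenditure multiplier = 1/(1 − c(1−t)) = 1/(1 − 0.663×0.88) = 1/0.41656 ≈ 2.401.
The transfer multiplier is c × k ≈ 1.592, so ΔY = k × (c·ΔTR) = (+$356.694 million) / 0.41656 ≈ +$856 million.

+$856 million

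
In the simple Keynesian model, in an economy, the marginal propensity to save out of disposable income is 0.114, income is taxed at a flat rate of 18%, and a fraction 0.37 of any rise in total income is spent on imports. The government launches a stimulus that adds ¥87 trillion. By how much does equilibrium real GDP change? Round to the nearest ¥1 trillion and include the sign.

+¥135 trillion

MPC = 1 − MPS = 1 − 0.114 = 0.886.
Expenditure multiplier = 1/(1 − c(1−t) + m) = 1/(1 − 0.886×0.82 + 0.37) = 1/0.64348 ≈ 1.554.
ΔY = k × ΔG = (+¥87 trillion) / 0.64348 ≈ +¥135 trillion.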